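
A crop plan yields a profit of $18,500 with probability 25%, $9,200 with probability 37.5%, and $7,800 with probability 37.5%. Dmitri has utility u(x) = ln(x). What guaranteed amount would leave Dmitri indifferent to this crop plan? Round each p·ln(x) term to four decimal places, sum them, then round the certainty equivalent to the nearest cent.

E[u] = 0.25·ln(18500) + 0.375·ln(9200) + 0.375·ln(7800) = 2.4564 + 3.4226 + 3.3607 = 9.2397
CE = e^9.2397 ≈ 10297.95

$10,297.95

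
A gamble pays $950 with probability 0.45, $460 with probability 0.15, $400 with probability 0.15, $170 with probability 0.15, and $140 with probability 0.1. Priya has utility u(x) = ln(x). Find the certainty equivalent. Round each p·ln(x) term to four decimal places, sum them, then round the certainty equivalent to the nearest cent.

E[u] = 0.45·ln(950) + 0.15·ln(460) + 0.15·ln(400) + 0.15·ln(170) + 0.1·ln(140) = 3.0854 + 0.9197 + 0.8987 + 0.7704 + 0.4942 = 6.1684
CE = e^6.1684 ≈ 477.42

$477.42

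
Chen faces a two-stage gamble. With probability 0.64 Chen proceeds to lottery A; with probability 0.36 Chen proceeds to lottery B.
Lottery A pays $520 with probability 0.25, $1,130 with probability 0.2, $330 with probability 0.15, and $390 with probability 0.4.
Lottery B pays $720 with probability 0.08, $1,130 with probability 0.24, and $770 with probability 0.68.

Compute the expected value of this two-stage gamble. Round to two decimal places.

$666.22

EV(A) = 0.25 × 520 + 0.2 × 1130 + 0.15 × 330 + 0.4 × 390 = 130 + 226 + 49.5 + 156 = 561.5
EV(B) = 0.08 × 720 + 0.24 × 1130 + 0.68 × 770 = 57.6 + 271.2 + 523.6 = 852.4
Overall = 0.64 × 561.5 + 0.36 × 852.4 = 359.36 + 306.864 = 666.224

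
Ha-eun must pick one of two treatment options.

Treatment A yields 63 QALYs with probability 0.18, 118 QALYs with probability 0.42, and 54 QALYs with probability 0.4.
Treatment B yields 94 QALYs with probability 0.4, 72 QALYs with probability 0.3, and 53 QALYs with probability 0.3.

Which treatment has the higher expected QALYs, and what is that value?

Treatment A (82.5 QALYs)

Treatment A = 0.18 × 63 + 0.42 × 118 + 0.4 × 54 = 11.34 + 49.56 + 21.6 = 82.5
Treatment B = 0.4 × 94 + 0.3 × 72 + 0.3 × 53 = 37.6 + 21.6 + 15.9 = 75.1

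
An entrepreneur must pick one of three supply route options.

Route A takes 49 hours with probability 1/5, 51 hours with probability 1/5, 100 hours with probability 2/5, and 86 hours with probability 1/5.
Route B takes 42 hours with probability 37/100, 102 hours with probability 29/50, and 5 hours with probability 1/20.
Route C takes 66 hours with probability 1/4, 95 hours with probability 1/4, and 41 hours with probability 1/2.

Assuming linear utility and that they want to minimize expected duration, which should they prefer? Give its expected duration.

Route A = 1/5 × 49 + 1/5 × 51 + 2/5 × 100 + 1/5 × 86 = 9.8 + 10.2 + 40 + 17.2 = 77.2
Route B = 37/100 × 42 + 29/50 × 102 + 1/20 × 5 = 15.54 + 59.16 + 0.25 = 74.95
Route C = 1/4 × 66 + 1/4 × 95 + 1/2 × 41 = 16.5 + 23.75 + 20.5 = 60.75

Route C (60.75 hours)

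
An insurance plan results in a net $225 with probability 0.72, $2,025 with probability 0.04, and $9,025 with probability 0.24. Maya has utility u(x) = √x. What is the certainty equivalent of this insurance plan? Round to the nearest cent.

E[u] = 0.72·√225 + 0.04·√2025 + 0.24·√9025 = 0.72·15 + 0.04·45 + 0.24·95 = 35.4
CE = (35.4)² = 1253.16

$1,253.16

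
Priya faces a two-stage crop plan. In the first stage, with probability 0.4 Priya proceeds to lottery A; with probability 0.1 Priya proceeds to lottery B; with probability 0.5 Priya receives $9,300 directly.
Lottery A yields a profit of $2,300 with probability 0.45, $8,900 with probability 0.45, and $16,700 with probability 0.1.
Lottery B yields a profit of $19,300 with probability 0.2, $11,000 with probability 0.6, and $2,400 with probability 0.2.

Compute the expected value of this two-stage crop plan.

EV(A) = 0.45 × 2300 + 0.45 × 8900 + 0.1 × 16700 = 1035 + 4005 + 1670 = 6710
EV(B) = 0.2 × 19300 + 0.6 × 11000 + 0.2 × 2400 = 3860 + 6600 + 480 = 10940
Branch C: 9300 (certain)
Overall = 0.4 × 6710 + 0.1 × 10940 + 0.5 × 9300 = 2684 + 1094 + 4650 = 8428

$8,428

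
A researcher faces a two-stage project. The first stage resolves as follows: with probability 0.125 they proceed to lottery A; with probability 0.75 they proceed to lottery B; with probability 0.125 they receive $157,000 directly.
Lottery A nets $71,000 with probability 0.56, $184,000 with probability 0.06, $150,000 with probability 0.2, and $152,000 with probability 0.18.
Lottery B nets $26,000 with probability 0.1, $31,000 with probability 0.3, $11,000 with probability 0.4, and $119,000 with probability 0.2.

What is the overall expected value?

$63,220

EV(A) = 0.56 × 71000 + 0.06 × 184000 + 0.2 × 150000 + 0.18 × 152000 = 39760 + 11040 + 30000 + 27360 = 108160
EV(B) = 0.1 × 26000 + 0.3 × 31000 + 0.4 × 11000 + 0.2 × 119000 = 2600 + 9300 + 4400 + 23800 = 40100
Branch C: 157000 (certain)
Overall = 0.125 × 108160 + 0.75 × 40100 + 0.125 × 157000 = 13520 + 30075 + 19625 = 63220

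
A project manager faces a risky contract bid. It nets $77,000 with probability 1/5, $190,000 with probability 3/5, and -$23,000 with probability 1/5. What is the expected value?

$124,800

EV = 1/5 × 77000 + 3/5 × 190000 + 1/5 × (-23000) = 15400 + 114000 − 4600 = 124800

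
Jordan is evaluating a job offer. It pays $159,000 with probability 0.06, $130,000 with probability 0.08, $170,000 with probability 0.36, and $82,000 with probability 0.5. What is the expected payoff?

$122,140

EV = 0.06 × 159000 + 0.08 × 130000 + 0.36 × 170000 + 0.5 × 82000 = 9540 + 10400 + 61200 + 41000 = 122140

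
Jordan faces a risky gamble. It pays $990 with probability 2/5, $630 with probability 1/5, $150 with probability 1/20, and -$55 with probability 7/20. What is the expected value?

$510.25

EV = 2/5 × 990 + 1/5 × 630 + 1/20 × 150 + 7/20 × (-55) = 396 + 126 + 7.5 − 19.25 = 510.25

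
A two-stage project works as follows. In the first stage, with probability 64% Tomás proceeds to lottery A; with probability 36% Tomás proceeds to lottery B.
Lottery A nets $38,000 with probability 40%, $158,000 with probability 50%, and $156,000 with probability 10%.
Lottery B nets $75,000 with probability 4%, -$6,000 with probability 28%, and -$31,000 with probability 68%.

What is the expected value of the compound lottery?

EV(A) = 0.4 × 38000 + 0.5 × 158000 + 0.1 × 156000 = 15200 + 79000 + 15600 = 109800
EV(B) = 0.04 × 75000 + 0.28 × (-6000) + 0.68 × (-31000) = 3000 − 1680 − 21080 = -19760
Overall = 0.64 × 109800 + 0.36 × (-19760) = 70272 − 7113.6 = 63158.4

$63,158.40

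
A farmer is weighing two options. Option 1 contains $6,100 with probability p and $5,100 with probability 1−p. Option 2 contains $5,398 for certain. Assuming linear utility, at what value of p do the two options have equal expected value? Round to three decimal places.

p = 0.298

p·6100 + (1−p)·5100 = 5398
1000p + 5100 = 5398
p = (5398 − 5100) / 1000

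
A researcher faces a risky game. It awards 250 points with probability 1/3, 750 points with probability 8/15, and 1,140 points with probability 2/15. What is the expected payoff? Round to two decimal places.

EV = 1/3 × 250 + 8/15 × 750 + 2/15 × 1140 = 83.3333 + 400 + 152 = 635.3333

635.33 points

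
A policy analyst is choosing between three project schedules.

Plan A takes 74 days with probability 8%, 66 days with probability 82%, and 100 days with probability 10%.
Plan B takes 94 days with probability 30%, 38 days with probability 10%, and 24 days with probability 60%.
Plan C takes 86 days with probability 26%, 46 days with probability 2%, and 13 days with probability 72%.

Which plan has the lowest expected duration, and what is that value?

Plan C (32.64 days)

Plan A = 0.08 × 74 + 0.82 × 66 + 0.1 × 100 = 5.92 + 54.12 + 10 = 70.04
Plan B = 0.3 × 94 + 0.1 × 38 + 0.6 × 24 = 28.2 + 3.8 + 14.4 = 46.4
Plan C = 0.26 × 86 + 0.02 × 46 + 0.72 × 13 = 22.36 + 0.92 + 9.36 = 32.64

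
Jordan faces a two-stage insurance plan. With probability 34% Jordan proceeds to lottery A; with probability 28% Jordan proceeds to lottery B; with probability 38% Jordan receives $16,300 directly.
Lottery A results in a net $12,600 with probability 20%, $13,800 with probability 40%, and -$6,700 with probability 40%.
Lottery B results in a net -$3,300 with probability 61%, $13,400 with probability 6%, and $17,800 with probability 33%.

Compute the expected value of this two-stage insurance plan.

$9,322.60

EV(A) = 0.2 × 12600 + 0.4 × 13800 + 0.4 × (-6700) = 2520 + 5520 − 2680 = 5360
EV(B) = 0.61 × (-3300) + 0.06 × 13400 + 0.33 × 17800 = -2013 + 804 + 5874 = 4665
Branch C: 16300 (certain)
Overall = 0.34 × 5360 + 0.28 × 4665 + 0.38 × 16300 = 1822.4 + 1306.2 + 6194 = 9322.6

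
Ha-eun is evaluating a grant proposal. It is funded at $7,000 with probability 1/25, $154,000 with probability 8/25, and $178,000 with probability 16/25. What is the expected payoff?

EV = 1/25 × 7000 + 8/25 × 154000 + 16/25 × 178000 = 280 + 49280 + 113920 = 163480

$163,480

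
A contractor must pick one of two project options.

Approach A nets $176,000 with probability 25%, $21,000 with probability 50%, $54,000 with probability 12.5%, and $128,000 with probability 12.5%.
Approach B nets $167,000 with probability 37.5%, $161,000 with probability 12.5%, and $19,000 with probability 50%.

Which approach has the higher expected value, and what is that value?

Approach A = 0.25 × 176000 + 0.5 × 21000 + 0.125 × 54000 + 0.125 × 128000 = 44000 + 10500 + 6750 + 16000 = 77250
Approach B = 0.375 × 167000 + 0.125 × 161000 + 0.5 × 19000 = 62625 + 20125 + 9500 = 92250

Approach B ($92,250)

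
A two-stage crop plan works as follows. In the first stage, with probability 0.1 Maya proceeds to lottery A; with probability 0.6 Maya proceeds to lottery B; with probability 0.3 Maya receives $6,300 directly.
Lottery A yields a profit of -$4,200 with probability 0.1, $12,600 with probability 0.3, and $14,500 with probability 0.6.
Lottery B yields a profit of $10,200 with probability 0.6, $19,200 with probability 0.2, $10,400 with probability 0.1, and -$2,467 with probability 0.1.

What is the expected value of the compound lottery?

$9,547.98

EV(A) = 0.1 × (-4200) + 0.3 × 12600 + 0.6 × 14500 = -420 + 3780 + 8700 = 12060
EV(B) = 0.6 × 10200 + 0.2 × 19200 + 0.1 × 10400 + 0.1 × (-2467) = 6120 + 3840 + 1040 − 246.7 = 10753.3
Branch C: 6300 (certain)
Overall = 0.1 × 12060 + 0.6 × 10753.3 + 0.3 × 6300 = 1206 + 6451.98 + 1890 = 9547.98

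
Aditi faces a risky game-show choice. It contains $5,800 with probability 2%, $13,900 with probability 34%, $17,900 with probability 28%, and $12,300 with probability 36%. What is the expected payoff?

$14,282

EV = 0.02 × 5800 + 0.34 × 13900 + 0.28 × 17900 + 0.36 × 12300 = 116 + 4726 + 5012 + 4428 = 14282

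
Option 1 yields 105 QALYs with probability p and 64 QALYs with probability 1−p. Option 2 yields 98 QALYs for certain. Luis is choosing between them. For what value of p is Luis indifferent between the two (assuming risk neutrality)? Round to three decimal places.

p = 0.829

p·105 + (1−p)·64 = 98
41p + 64 = 98
p = (98 − 64) / 41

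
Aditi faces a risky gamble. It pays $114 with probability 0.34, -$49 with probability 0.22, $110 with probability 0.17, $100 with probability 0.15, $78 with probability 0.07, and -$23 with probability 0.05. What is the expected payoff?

$65.99

EV = 0.34 × 114 + 0.22 × (-49) + 0.17 × 110 + 0.15 × 100 + 0.07 × 78 + 0.05 × (-23) = 38.76 − 10.78 + 18.7 + 15 + 5.46 − 1.15 = 65.99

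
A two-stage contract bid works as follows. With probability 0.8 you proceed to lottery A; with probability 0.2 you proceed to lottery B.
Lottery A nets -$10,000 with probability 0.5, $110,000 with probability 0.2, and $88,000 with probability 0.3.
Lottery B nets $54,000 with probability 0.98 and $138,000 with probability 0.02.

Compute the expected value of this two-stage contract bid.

$45,856

EV(A) = 0.5 × (-10000) + 0.2 × 110000 + 0.3 × 88000 = -5000 + 22000 + 26400 = 43400
EV(B) = 0.98 × 54000 + 0.02 × 138000 = 52920 + 2760 = 55680
Overall = 0.8 × 43400 + 0.2 × 55680 = 34720 + 11136 = 45856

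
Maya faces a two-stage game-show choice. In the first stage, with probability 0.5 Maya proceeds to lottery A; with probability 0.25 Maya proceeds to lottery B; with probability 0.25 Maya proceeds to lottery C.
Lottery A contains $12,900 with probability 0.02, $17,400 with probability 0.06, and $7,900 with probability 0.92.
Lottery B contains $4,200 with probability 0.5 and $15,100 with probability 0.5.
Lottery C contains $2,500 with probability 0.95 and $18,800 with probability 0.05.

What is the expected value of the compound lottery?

EV(A) = 0.02 × 12900 + 0.06 × 17400 + 0.92 × 7900 = 258 + 1044 + 7268 = 8570
EV(B) = 0.5 × 4200 + 0.5 × 15100 = 2100 + 7550 = 9650
EV(C) = 0.95 × 2500 + 0.05 × 18800 = 2375 + 940 = 3315
Overall = 0.5 × 8570 + 0.25 × 9650 + 0.25 × 3315 = 4285 + 2412.5 + 828.75 = 7526.25

$7,526.25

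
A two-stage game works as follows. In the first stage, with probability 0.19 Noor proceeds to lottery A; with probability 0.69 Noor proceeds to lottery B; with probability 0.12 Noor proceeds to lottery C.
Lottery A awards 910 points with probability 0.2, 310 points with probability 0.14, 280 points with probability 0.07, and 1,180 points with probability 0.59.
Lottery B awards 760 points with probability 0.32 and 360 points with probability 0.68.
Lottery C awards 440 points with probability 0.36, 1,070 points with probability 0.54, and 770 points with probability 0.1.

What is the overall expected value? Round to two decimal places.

613.13 points

EV(A) = 0.2 × 910 + 0.14 × 310 + 0.07 × 280 + 0.59 × 1180 = 182 + 43.4 + 19.6 + 696.2 = 941.2
EV(B) = 0.32 × 760 + 0.68 × 360 = 243.2 + 244.8 = 488
EV(C) = 0.36 × 440 + 0.54 × 1070 + 0.1 × 770 = 158.4 + 577.8 + 77 = 813.2
Overall = 0.19 × 941.2 + 0.69 × 488 + 0.12 × 813.2 = 178.828 + 336.72 + 97.584 = 613.132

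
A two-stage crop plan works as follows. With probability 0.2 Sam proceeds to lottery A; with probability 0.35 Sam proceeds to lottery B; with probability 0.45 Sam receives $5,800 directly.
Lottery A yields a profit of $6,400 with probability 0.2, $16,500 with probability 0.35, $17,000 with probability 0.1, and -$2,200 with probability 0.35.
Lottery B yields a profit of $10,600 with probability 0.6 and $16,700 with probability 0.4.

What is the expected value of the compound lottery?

$8,771

EV(A) = 0.2 × 6400 + 0.35 × 16500 + 0.1 × 17000 + 0.35 × (-2200) = 1280 + 5775 + 1700 − 770 = 7985
EV(B) = 0.6 × 10600 + 0.4 × 16700 = 6360 + 6680 = 13040
Branch C: 5800 (certain)
Overall = 0.2 × 7985 + 0.35 × 13040 + 0.45 × 5800 = 1597 + 4564 + 2610 = 8771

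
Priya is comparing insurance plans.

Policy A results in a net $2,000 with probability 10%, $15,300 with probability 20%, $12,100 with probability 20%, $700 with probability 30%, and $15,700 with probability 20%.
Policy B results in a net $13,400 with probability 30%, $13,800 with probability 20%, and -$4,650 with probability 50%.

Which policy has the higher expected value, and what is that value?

Policy A = 0.1 × 2000 + 0.2 × 15300 + 0.2 × 12100 + 0.3 × 700 + 0.2 × 15700 = 200 + 3060 + 2420 + 210 + 3140 = 9030
Policy B = 0.3 × 13400 + 0.2 × 13800 + 0.5 × (-4650) = 4020 + 2760 − 2325 = 4455

Policy A ($9,030)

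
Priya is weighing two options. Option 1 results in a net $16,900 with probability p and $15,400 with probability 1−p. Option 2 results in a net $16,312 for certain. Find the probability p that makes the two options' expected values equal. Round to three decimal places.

p = 0.608

p·16900 + (1−p)·15400 = 16312
1500p + 15400 = 16312
p = (16312 − 15400) / 1500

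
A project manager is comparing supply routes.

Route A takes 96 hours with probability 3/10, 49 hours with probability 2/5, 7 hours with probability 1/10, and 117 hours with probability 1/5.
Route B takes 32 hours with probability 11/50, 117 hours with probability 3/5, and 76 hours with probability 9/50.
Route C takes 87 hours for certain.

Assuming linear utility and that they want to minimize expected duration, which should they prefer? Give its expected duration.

Route A (72.5 hours)

Route A = 3/10 × 96 + 2/5 × 49 + 1/10 × 7 + 1/5 × 117 = 28.8 + 19.6 + 0.7 + 23.4 = 72.5
Route B = 11/50 × 32 + 3/5 × 117 + 9/50 × 76 = 7.04 + 70.2 + 13.68 = 90.92
Route C: 87 (certain)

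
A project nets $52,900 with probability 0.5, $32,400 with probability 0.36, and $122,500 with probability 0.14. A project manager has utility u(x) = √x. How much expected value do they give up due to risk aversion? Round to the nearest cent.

E[u] = 0.5·√52900 + 0.36·√32400 + 0.14·√122500 = 0.5·230 + 0.36·180 + 0.14·350 = 228.8
CE = (228.8)² = 52349.44
Risk premium = EV − CE = 55264 − 52349.44 = 2914.56

$2,914.56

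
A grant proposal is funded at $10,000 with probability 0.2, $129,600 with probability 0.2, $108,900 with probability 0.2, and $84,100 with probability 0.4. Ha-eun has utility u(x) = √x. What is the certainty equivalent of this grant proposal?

E[u] = 0.2·√10000 + 0.2·√129600 + 0.2·√108900 + 0.4·√84100 = 0.2·100 + 0.2·360 + 0.2·330 + 0.4·290 = 274
CE = (274)² = 75076

$75,076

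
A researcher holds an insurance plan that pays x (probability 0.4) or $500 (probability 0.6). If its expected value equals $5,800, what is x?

x = $13,750

0.4·x + 0.6·500 = 5800
0.4·x = 5800 − 300 = 5500
x = 5500 / 0.4 = 13750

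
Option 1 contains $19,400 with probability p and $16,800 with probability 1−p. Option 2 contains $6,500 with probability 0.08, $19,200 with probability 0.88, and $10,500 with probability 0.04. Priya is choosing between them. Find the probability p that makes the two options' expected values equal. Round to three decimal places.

EV(Option 2) = 0.08 × 6500 + 0.88 × 19200 + 0.04 × 10500 = 520 + 16896 + 420 = 17836
p·19400 + (1−p)·16800 = 17836
2600p + 16800 = 17836
p = (17836 − 16800) / 2600

p = 0.398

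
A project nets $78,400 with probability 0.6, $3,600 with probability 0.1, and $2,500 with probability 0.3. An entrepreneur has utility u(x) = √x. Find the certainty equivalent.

E[u] = 0.6·√78400 + 0.1·√3600 + 0.3·√2500 = 0.6·280 + 0.1·60 + 0.3·50 = 189
CE = (189)² = 35721

$35,721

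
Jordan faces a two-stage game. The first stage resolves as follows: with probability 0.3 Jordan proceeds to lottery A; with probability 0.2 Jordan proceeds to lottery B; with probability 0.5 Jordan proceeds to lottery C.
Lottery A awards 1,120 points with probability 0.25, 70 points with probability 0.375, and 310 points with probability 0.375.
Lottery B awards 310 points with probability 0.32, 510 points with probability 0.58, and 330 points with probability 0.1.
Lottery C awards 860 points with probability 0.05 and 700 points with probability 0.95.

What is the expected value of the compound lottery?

EV(A) = 0.25 × 1120 + 0.375 × 70 + 0.375 × 310 = 280 + 26.25 + 116.25 = 422.5
EV(B) = 0.32 × 310 + 0.58 × 510 + 0.1 × 330 = 99.2 + 295.8 + 33 = 428
EV(C) = 0.05 × 860 + 0.95 × 700 = 43 + 665 = 708
Overall = 0.3 × 422.5 + 0.2 × 428 + 0.5 × 708 = 126.75 + 85.6 + 354 = 566.35

566.35 points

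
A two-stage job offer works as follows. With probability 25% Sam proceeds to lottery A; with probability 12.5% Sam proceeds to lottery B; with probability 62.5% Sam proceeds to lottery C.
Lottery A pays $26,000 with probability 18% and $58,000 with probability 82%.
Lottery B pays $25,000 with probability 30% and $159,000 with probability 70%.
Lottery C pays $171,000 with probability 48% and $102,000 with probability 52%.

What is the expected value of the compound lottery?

$112,360

EV(A) = 0.18 × 26000 + 0.82 × 58000 = 4680 + 47560 = 52240
EV(B) = 0.3 × 25000 + 0.7 × 159000 = 7500 + 111300 = 118800
EV(C) = 0.48 × 171000 + 0.52 × 102000 = 82080 + 53040 = 135120
Overall = 0.25 × 52240 + 0.125 × 118800 + 0.625 × 135120 = 13060 + 14850 + 84450 = 112360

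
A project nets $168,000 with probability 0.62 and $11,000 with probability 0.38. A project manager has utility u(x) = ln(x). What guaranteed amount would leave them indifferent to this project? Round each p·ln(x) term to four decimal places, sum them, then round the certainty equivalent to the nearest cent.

$59,623.20

E[u] = 0.62·ln(168000) + 0.38·ln(11000) = 7.4597 + 3.5361 = 10.9958
CE = e^10.9958 ≈ 59623.20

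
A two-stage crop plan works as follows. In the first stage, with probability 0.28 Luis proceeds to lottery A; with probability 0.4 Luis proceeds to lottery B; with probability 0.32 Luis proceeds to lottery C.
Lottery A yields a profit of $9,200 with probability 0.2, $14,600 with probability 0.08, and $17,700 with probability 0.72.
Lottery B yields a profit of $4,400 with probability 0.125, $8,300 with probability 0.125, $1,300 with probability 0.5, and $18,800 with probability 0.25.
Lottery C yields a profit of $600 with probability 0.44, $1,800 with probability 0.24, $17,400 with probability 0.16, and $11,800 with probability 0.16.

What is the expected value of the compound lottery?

$8,903.32

EV(A) = 0.2 × 9200 + 0.08 × 14600 + 0.72 × 17700 = 1840 + 1168 + 12744 = 15752
EV(B) = 0.125 × 4400 + 0.125 × 8300 + 0.5 × 1300 + 0.25 × 18800 = 550 + 1037.5 + 650 + 4700 = 6937.5
EV(C) = 0.44 × 600 + 0.24 × 1800 + 0.16 × 17400 + 0.16 × 11800 = 264 + 432 + 2784 + 1888 = 5368
Overall = 0.28 × 15752 + 0.4 × 6937.5 + 0.32 × 5368 = 4410.56 + 2775 + 1717.76 = 8903.32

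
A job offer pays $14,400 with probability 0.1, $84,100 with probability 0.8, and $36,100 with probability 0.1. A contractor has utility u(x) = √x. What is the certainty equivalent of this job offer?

E[u] = 0.1·√14400 + 0.8·√84100 + 0.1·√36100 = 0.1·120 + 0.8·290 + 0.1·190 = 263
CE = (263)² = 69169

$69,169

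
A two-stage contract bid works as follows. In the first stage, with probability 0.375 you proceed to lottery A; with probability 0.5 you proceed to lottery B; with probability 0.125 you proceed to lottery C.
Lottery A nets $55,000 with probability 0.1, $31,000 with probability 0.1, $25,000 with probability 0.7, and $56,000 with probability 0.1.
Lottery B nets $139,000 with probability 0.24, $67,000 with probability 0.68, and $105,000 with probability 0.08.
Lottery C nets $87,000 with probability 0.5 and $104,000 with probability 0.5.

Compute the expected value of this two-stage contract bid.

EV(A) = 0.1 × 55000 + 0.1 × 31000 + 0.7 × 25000 + 0.1 × 56000 = 5500 + 3100 + 17500 + 5600 = 31700
EV(B) = 0.24 × 139000 + 0.68 × 67000 + 0.08 × 105000 = 33360 + 45560 + 8400 = 87320
EV(C) = 0.5 × 87000 + 0.5 × 104000 = 43500 + 52000 = 95500
Overall = 0.375 × 31700 + 0.5 × 87320 + 0.125 × 95500 = 11887.5 + 43660 + 11937.5 = 67485

$67,485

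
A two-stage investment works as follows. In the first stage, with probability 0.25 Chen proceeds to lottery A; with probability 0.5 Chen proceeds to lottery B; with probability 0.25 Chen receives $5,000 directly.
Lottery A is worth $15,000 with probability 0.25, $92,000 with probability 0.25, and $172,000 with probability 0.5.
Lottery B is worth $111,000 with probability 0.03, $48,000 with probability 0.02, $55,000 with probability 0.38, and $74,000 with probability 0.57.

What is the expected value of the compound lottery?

$63,122.50

EV(A) = 0.25 × 15000 + 0.25 × 92000 + 0.5 × 172000 = 3750 + 23000 + 86000 = 112750
EV(B) = 0.03 × 111000 + 0.02 × 48000 + 0.38 × 55000 + 0.57 × 74000 = 3330 + 960 + 20900 + 42180 = 67370
Branch C: 5000 (certain)
Overall = 0.25 × 112750 + 0.5 × 67370 + 0.25 × 5000 = 28187.5 + 33685 + 1250 = 63122.5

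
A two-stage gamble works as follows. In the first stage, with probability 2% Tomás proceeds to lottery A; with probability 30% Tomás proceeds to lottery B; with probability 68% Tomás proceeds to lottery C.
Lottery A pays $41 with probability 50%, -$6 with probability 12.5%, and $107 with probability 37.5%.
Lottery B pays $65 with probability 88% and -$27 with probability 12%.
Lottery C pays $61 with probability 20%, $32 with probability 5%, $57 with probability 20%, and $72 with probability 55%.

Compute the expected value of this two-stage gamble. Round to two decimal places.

$61.45

EV(A) = 0.5 × 41 + 0.125 × (-6) + 0.375 × 107 = 20.5 − 0.75 + 40.125 = 59.875
EV(B) = 0.88 × 65 + 0.12 × (-27) = 57.2 − 3.24 = 53.96
EV(C) = 0.2 × 61 + 0.05 × 32 + 0.2 × 57 + 0.55 × 72 = 12.2 + 1.6 + 11.4 + 39.6 = 64.8
Overall = 0.02 × 59.875 + 0.3 × 53.96 + 0.68 × 64.8 = 1.1975 + 16.188 + 44.064 = 61.4495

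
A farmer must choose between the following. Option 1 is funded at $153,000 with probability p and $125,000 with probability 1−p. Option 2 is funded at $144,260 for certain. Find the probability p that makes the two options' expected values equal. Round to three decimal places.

p·153000 + (1−p)·125000 = 144260
28000p + 125000 = 144260
p = (144260 − 125000) / 28000

p = 0.688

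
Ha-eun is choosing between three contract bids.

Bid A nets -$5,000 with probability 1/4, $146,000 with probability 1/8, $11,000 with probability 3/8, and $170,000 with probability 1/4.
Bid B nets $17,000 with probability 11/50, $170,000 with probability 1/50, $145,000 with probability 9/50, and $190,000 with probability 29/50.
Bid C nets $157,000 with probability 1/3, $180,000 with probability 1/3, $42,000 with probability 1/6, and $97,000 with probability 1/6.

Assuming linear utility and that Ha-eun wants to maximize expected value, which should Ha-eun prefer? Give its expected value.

Bid B ($143,440)

Bid A = 1/4 × (-5000) + 1/8 × 146000 + 3/8 × 11000 + 1/4 × 170000 = -1250 + 18250 + 4125 + 42500 = 63625
Bid B = 11/50 × 17000 + 1/50 × 170000 + 9/50 × 145000 + 29/50 × 190000 = 3740 + 3400 + 26100 + 110200 = 143440
Bid C = 1/3 × 157000 + 1/3 × 180000 + 1/6 × 42000 + 1/6 × 97000 = 52333.3333 + 60000 + 7000 + 16166.6667 = 135500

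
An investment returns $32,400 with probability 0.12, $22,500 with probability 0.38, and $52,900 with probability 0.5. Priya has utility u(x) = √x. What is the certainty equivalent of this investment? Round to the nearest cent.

E[u] = 0.12·√32400 + 0.38·√22500 + 0.5·√52900 = 0.12·180 + 0.38·150 + 0.5·230 = 193.6
CE = (193.6)² = 37480.96

$37,480.96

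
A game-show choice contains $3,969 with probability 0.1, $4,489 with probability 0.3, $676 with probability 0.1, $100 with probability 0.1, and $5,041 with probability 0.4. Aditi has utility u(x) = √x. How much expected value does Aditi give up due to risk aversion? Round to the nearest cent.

$427.04

E[u] = 0.1·√3969 + 0.3·√4489 + 0.1·√676 + 0.1·√100 + 0.4·√5041 = 0.1·63 + 0.3·67 + 0.1·26 + 0.1·10 + 0.4·71 = 58.4
CE = (58.4)² = 3410.56
Risk premium = EV − CE = 3837.6 − 3410.56 = 427.04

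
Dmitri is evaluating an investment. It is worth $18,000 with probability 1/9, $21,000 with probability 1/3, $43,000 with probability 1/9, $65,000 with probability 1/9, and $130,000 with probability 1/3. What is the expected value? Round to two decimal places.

EV = 1/9 × 18000 + 1/3 × 21000 + 1/9 × 43000 + 1/9 × 65000 + 1/3 × 130000 = 2000 + 7000 + 4777.7778 + 7222.2222 + 43333.3333 = 64333.3333

$64,333.33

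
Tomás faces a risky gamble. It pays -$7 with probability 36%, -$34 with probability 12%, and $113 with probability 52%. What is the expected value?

$52.16

EV = 0.36 × (-7) + 0.12 × (-34) + 0.52 × 113 = -2.52 − 4.08 + 58.76 = 52.16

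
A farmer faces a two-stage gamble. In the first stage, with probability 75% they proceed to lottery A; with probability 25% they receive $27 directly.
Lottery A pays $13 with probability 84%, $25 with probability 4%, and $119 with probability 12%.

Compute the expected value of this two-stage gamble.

EV(A) = 0.84 × 13 + 0.04 × 25 + 0.12 × 119 = 10.92 + 1 + 14.28 = 26.2
Branch B: 27 (certain)
Overall = 0.75 × 26.2 + 0.25 × 27 = 19.65 + 6.75 = 26.4

$26.40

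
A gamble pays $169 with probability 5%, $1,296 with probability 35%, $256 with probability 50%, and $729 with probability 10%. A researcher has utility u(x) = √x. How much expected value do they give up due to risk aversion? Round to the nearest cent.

E[u] = 0.05·√169 + 0.35·√1296 + 0.5·√256 + 0.1·√729 = 0.05·13 + 0.35·36 + 0.5·16 + 0.1·27 = 23.95
CE = (23.95)² = 573.6025
Risk premium = EV − CE = 662.95 − 573.6025 = 89.3475

$89.35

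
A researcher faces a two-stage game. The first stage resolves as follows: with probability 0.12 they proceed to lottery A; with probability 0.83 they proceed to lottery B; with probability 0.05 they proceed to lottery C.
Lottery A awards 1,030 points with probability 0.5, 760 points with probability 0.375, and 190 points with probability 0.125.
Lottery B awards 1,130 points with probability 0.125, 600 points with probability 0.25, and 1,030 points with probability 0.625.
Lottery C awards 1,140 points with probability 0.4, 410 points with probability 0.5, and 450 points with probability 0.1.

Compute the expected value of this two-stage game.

EV(A) = 0.5 × 1030 + 0.375 × 760 + 0.125 × 190 = 515 + 285 + 23.75 = 823.75
EV(B) = 0.125 × 1130 + 0.25 × 600 + 0.625 × 1030 = 141.25 + 150 + 643.75 = 935
EV(C) = 0.4 × 1140 + 0.5 × 410 + 0.1 × 450 = 456 + 205 + 45 = 706
Overall = 0.12 × 823.75 + 0.83 × 935 + 0.05 × 706 = 98.85 + 776.05 + 35.3 = 910.2

910.2 points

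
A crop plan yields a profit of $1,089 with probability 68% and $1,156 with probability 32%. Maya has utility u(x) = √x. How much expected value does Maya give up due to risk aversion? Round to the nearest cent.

$0.22

E[u] = 0.68·√1089 + 0.32·√1156 = 0.68·33 + 0.32·34 = 33.32
CE = (33.32)² = 1110.2224
Risk premium = EV − CE = 1110.44 − 1110.2224 = 0.2176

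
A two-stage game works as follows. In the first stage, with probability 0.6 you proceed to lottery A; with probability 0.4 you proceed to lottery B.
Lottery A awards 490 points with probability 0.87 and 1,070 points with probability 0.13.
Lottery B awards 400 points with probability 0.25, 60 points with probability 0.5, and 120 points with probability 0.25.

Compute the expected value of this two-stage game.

403.24 points

EV(A) = 0.87 × 490 + 0.13 × 1070 = 426.3 + 139.1 = 565.4
EV(B) = 0.25 × 400 + 0.5 × 60 + 0.25 × 120 = 100 + 30 + 30 = 160
Overall = 0.6 × 565.4 + 0.4 × 160 = 339.24 + 64 = 403.24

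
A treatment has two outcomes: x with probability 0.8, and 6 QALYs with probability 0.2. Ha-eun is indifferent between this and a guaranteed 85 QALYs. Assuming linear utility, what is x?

x = 104.75 QALYs

0.8·x + 0.2·6 = 85
0.8·x = 85 − 1.2 = 83.8
x = 83.8 / 0.8 = 104.75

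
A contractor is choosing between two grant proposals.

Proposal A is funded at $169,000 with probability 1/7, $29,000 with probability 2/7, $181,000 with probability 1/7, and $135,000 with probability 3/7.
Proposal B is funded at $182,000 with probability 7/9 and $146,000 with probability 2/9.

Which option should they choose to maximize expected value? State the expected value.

Proposal B ($174,000)

Proposal A = 1/7 × 169000 + 2/7 × 29000 + 1/7 × 181000 + 3/7 × 135000 = 24142.8571 + 8285.7143 + 25857.1429 + 57857.1429 = 116142.8571
Proposal B = 7/9 × 182000 + 2/9 × 146000 = 141555.5556 + 32444.4444 = 174000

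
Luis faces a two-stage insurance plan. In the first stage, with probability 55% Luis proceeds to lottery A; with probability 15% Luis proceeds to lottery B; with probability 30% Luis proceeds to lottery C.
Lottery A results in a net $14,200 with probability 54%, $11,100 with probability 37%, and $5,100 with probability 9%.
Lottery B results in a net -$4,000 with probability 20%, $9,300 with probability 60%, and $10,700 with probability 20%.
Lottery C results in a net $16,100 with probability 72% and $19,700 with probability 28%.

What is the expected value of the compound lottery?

$12,899.10

EV(A) = 0.54 × 14200 + 0.37 × 11100 + 0.09 × 5100 = 7668 + 4107 + 459 = 12234
EV(B) = 0.2 × (-4000) + 0.6 × 9300 + 0.2 × 10700 = -800 + 5580 + 2140 = 6920
EV(C) = 0.72 × 16100 + 0.28 × 19700 = 11592 + 5516 = 17108
Overall = 0.55 × 12234 + 0.15 × 6920 + 0.3 × 17108 = 6728.7 + 1038 + 5132.4 = 12899.1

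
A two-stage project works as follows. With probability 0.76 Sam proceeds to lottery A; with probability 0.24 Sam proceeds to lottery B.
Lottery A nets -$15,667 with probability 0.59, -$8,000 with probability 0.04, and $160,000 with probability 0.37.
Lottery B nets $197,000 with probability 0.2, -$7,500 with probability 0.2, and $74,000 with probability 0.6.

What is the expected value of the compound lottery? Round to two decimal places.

$57,475.72

EV(A) = 0.59 × (-15667) + 0.04 × (-8000) + 0.37 × 160000 = -9243.53 − 320 + 59200 = 49636.47
EV(B) = 0.2 × 197000 + 0.2 × (-7500) + 0.6 × 74000 = 39400 − 1500 + 44400 = 82300
Overall = 0.76 × 49636.47 + 0.24 × 82300 = 37723.7172 + 19752 = 57475.7172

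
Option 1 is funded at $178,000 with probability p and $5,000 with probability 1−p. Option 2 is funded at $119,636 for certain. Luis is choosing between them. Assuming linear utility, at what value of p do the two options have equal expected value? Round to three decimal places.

p·178000 + (1−p)·5000 = 119636
173000p + 5000 = 119636
p = (119636 − 5000) / 173000

p = 0.663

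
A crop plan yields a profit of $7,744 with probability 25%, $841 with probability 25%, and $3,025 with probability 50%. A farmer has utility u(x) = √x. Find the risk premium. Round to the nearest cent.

E[u] = 0.25·√7744 + 0.25·√841 + 0.5·√3025 = 0.25·88 + 0.25·29 + 0.5·55 = 56.75
CE = (56.75)² = 3220.5625
Risk premium = EV − CE = 3658.75 − 3220.5625 = 438.1875

$438.19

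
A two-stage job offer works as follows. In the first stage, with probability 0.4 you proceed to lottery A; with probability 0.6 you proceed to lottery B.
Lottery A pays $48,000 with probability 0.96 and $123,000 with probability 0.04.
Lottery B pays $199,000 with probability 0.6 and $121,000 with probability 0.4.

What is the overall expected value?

$121,080

EV(A) = 0.96 × 48000 + 0.04 × 123000 = 46080 + 4920 = 51000
EV(B) = 0.6 × 199000 + 0.4 × 121000 = 119400 + 48400 = 167800
Overall = 0.4 × 51000 + 0.6 × 167800 = 20400 + 100680 = 121080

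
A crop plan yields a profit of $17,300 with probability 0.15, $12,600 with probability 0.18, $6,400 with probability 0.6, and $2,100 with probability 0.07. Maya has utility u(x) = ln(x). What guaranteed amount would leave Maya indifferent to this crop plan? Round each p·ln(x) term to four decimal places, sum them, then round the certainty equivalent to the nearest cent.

E[u] = 0.15·ln(17300) + 0.18·ln(12600) + 0.6·ln(6400) + 0.07·ln(2100) = 1.4638 + 1.6995 + 5.2584 + 0.5355 = 8.9572
CE = e^8.9572 ≈ 7763.59

$7,763.59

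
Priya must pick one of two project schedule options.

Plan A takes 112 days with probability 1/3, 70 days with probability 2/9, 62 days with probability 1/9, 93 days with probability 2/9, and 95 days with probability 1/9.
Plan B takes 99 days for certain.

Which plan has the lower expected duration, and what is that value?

Plan A (91 days)

Plan A = 1/3 × 112 + 2/9 × 70 + 1/9 × 62 + 2/9 × 93 + 1/9 × 95 = 37.3333 + 15.5556 + 6.8889 + 20.6667 + 10.5556 = 91
Plan B: 99 (certain)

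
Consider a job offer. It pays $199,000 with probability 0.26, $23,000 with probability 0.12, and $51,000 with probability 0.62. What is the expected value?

$86,120

EV = 0.26 × 199000 + 0.12 × 23000 + 0.62 × 51000 = 51740 + 2760 + 31620 = 86120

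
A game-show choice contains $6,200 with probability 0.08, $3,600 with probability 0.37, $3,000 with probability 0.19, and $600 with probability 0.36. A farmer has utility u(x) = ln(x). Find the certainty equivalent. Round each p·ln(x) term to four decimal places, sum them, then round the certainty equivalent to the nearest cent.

E[u] = 0.08·ln(6200) + 0.37·ln(3600) + 0.19·ln(3000) + 0.36·ln(600) = 0.6986 + 3.0298 + 1.5212 + 2.3029 = 7.5525
CE = e^7.5525 ≈ 1905.50

$1,905.50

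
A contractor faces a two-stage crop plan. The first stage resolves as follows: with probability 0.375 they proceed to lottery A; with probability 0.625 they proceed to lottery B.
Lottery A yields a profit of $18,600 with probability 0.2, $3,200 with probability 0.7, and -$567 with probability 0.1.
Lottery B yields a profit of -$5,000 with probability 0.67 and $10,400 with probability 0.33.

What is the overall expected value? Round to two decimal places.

$2,264.99

EV(A) = 0.2 × 18600 + 0.7 × 3200 + 0.1 × (-567) = 3720 + 2240 − 56.7 = 5903.3
EV(B) = 0.67 × (-5000) + 0.33 × 10400 = -3350 + 3432 = 82
Overall = 0.375 × 5903.3 + 0.625 × 82 = 2213.7375 + 51.25 = 2264.9875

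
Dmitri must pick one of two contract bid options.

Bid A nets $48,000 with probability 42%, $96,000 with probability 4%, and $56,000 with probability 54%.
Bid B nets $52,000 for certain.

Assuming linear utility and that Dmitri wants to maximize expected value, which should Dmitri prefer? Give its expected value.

Bid A ($54,240)

Bid A = 0.42 × 48000 + 0.04 × 96000 + 0.54 × 56000 = 20160 + 3840 + 30240 = 54240
Bid B: 52000 (certain)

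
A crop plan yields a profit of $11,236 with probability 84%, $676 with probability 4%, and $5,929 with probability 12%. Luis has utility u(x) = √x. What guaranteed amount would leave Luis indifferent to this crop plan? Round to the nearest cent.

$9,864.46

E[u] = 0.84·√11236 + 0.04·√676 + 0.12·√5929 = 0.84·106 + 0.04·26 + 0.12·77 = 99.32
CE = (99.32)² = 9864.4624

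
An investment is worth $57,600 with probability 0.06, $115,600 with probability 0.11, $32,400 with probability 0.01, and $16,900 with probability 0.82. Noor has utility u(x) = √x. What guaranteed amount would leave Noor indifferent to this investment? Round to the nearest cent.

E[u] = 0.06·√57600 + 0.11·√115600 + 0.01·√32400 + 0.82·√16900 = 0.06·240 + 0.11·340 + 0.01·180 + 0.82·130 = 160.2
CE = (160.2)² = 25664.04

$25,664.04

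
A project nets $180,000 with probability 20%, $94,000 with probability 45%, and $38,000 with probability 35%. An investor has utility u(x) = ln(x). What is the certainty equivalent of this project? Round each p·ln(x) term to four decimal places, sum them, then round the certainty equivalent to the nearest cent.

E[u] = 0.2·ln(180000) + 0.45·ln(94000) + 0.35·ln(38000) = 2.4201 + 5.1530 + 3.6909 = 11.2640
CE = e^11.2640 ≈ 77963.81

$77,963.81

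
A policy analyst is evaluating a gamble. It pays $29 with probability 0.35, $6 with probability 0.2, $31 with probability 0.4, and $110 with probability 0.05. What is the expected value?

$29.25

EV = 0.35 × 29 + 0.2 × 6 + 0.4 × 31 + 0.05 × 110 = 10.15 + 1.2 + 12.4 + 5.5 = 29.25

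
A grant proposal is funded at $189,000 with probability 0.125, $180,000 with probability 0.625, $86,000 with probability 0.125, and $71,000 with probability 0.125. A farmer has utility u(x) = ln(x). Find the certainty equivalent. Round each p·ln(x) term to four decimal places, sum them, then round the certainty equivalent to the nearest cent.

E[u] = 0.125·ln(189000) + 0.625·ln(180000) + 0.125·ln(86000) + 0.125·ln(71000) = 1.5187 + 7.5629 + 1.4203 + 1.3963 = 11.8982
CE = e^11.8982 ≈ 147001.78

$147,001.78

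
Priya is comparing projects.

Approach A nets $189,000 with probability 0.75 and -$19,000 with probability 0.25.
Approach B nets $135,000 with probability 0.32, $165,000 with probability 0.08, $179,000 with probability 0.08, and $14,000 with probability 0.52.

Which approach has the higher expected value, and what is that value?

Approach A = 0.75 × 189000 + 0.25 × (-19000) = 141750 − 4750 = 137000
Approach B = 0.32 × 135000 + 0.08 × 165000 + 0.08 × 179000 + 0.52 × 14000 = 43200 + 13200 + 14320 + 7280 = 78000

Approach A ($137,000)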